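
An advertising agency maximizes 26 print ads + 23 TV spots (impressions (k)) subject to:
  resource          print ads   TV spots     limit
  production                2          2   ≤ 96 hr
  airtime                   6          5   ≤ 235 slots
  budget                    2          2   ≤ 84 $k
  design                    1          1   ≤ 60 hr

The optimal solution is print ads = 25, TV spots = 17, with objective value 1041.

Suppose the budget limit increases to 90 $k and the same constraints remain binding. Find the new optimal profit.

1065

Binding: airtime and budget. Non-binding: production (12 unused), design (18 unused).
Slack constraints have shadow price 0 (complementary slackness).
Dual feasibility on the basic columns requires 6·y_airtime + 2·y_budget = 26, 5·y_airtime + 2·y_budget = 23.
→ y_airtime = 3 and y_budget = 4.
Δz = y_budget·Δb = 4 × (6) = 24, so new z* = 1041 + 24 = 1065.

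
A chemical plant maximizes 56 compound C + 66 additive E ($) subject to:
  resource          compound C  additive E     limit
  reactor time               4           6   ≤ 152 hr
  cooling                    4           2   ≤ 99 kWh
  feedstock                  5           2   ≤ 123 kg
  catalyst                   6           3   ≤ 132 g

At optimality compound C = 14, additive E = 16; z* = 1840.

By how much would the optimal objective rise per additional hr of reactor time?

Binding: reactor time and catalyst. Non-binding: cooling (11 unused), feedstock (21 unused).
By complementary slackness, y = 0 for the non-binding constraints.
From A_Bᵀ y = c: 4·y_reactor time + 6·y_catalyst = 56; 6·y_reactor time + 3·y_catalyst = 66.
→ y_reactor time = 9.5 and y_catalyst = 3.
Shadow price of reactor time = 9.5.

9.5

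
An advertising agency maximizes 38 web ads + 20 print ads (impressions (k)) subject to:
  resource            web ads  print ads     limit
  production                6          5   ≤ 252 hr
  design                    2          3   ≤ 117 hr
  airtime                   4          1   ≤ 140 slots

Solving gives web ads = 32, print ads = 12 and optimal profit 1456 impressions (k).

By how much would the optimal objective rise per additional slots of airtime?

Binding: production and airtime. Non-binding: design (17 unused).
Since design is not tight, its dual is 0.
Dual feasibility on the basic columns requires 6·y_production + 4·y_airtime = 38, 5·y_production + 1·y_airtime = 20.
Solving: y_production = 3, y_airtime = 5.
Shadow price of airtime = 5.

5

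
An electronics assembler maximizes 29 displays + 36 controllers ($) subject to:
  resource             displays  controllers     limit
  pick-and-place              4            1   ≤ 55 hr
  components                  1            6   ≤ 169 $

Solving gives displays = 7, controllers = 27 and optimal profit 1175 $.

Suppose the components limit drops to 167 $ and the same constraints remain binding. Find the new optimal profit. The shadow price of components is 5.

1165

Δb = -2, so new z* = 1175 + (5)·(-2) = 1175 − 10 = 1165.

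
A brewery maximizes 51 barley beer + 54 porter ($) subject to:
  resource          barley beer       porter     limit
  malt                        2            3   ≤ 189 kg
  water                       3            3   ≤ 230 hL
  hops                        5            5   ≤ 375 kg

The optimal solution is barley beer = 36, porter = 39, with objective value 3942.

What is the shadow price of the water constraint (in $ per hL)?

Check each constraint at x*: malt 189/189 (tight); water 225/230 (slack 5); hops 375/375 (tight).
Slack constraints have shadow price 0 (complementary slackness).
From A_Bᵀ y = c: 2·y_malt + 5·y_hops = 51; 3·y_malt + 5·y_hops = 54.
→ y_malt = 3 and y_hops = 9.
Shadow price of water = 0.

0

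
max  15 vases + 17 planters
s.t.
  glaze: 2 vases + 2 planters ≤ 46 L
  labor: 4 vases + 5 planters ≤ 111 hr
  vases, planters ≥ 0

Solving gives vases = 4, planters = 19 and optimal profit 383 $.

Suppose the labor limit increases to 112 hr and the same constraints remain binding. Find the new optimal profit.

385

Both glaze and labor are binding at x*.
The binding rows give the dual system: 2·y_glaze + 4·y_labor = 15 and 2·y_glaze + 5·y_labor = 17.
This yields shadow prices y_glaze = 3.5, y_labor = 2.
Δz = y_labor·Δb = 2 × (1) = 2, so new z* = 383 + 2 = 385.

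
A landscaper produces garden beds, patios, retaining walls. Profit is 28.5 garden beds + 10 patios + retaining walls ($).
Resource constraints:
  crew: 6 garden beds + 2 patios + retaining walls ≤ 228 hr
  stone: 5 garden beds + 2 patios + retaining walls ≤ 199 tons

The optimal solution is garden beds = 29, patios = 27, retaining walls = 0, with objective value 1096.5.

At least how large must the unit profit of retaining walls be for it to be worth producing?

Both crew and stone are binding at x*.
From A_Bᵀ y = c: 6·y_crew + 5·y_stone = 28.5; 2·y_crew + 2·y_stone = 10.
Solving: y_crew = 3.5, y_stone = 1.5.
retaining walls enters the basis when its profit ≥ yᵀa₃ = 3.5·1 + 1.5·1 = 5.

5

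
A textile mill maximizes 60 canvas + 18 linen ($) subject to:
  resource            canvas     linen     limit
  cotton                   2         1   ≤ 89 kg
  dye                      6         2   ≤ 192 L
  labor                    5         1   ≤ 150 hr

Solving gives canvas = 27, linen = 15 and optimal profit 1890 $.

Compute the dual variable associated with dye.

Check each constraint at x*: cotton 69/89 (slack 20); dye 192/192 (tight); labor 150/150 (tight).
Slack constraints have shadow price 0 (complementary slackness).
Dual feasibility on the basic columns requires 6·y_dye + 5·y_labor = 60, 2·y_dye + 1·y_labor = 18.
Solving: y_dye = 7.5, y_labor = 3.
Shadow price of dye = 7.5.

7.5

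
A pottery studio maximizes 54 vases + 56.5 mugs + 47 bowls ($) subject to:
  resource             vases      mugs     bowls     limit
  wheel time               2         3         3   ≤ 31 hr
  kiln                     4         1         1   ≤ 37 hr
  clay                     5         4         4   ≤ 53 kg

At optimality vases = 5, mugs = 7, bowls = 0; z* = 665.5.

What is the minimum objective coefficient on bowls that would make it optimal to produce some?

Check each constraint at x*: wheel time 31/31 (tight); kiln 27/37 (slack 10); clay 53/53 (tight).
Since kiln is not tight, its dual is 0.
Dual feasibility on the basic columns requires 2·y_wheel time + 5·y_clay = 54, 3·y_wheel time + 4·y_clay = 56.5.
Solving: y_wheel time = 9.5, y_clay = 7.
bowls enters the basis when its profit ≥ yᵀa₃ = 9.5·3 + 7·4 = 56.5.

56.5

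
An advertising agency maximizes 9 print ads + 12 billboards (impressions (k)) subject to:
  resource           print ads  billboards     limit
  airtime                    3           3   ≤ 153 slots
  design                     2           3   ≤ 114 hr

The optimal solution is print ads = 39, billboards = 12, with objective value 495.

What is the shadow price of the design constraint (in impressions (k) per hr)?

3

At the optimum: airtime uses 153 of 153 (binding); design uses 114 of 114 (binding).
Dual feasibility on the basic columns requires 3·y_airtime + 2·y_design = 9, 3·y_airtime + 3·y_design = 12.
This yields shadow prices y_airtime = 1, y_design = 3.
Shadow price of design = 3.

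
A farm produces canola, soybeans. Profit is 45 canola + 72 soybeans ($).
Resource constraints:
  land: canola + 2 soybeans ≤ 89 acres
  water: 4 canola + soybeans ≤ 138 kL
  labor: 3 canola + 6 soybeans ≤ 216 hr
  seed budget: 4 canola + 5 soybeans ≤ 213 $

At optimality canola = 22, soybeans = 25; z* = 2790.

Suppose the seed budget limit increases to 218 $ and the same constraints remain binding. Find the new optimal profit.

2820

Check each constraint at x*: land 72/89 (slack 17); water 113/138 (slack 25); labor 216/216 (tight); seed budget 213/213 (tight).
By complementary slackness, y = 0 for the non-binding constraints.
From A_Bᵀ y = c: 3·y_labor + 4·y_seed budget = 45; 6·y_labor + 5·y_seed budget = 72.
This yields shadow prices y_labor = 7, y_seed budget = 6.
Δz = y_seed budget·Δb = 6 × (5) = 30, so new z* = 2790 + 30 = 2820.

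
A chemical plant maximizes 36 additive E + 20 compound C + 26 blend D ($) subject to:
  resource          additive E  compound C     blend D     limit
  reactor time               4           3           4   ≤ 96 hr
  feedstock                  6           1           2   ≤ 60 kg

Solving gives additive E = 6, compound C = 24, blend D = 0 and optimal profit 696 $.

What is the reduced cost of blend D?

Check each constraint at x*: reactor time 96/96 (tight); feedstock 60/60 (tight).
The binding rows give the dual system: 4·y_reactor time + 6·y_feedstock = 36 and 3·y_reactor time + 1·y_feedstock = 20.
Solving: y_reactor time = 6, y_feedstock = 2.
Reduced cost of blend D: c₃ − yᵀa₃ = 26 − (6·4 + 2·2) = 26 − 28 = -2.

-2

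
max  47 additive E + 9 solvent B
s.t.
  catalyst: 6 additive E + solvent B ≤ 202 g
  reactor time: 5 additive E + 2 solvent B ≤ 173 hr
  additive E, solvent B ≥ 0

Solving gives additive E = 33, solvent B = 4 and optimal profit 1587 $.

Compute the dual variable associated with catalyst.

7

Check each constraint at x*: catalyst 202/202 (tight); reactor time 173/173 (tight).
Dual feasibility on the basic columns requires 6·y_catalyst + 5·y_reactor time = 47, 1·y_catalyst + 2·y_reactor time = 9.
Solving: y_catalyst = 7, y_reactor time = 1.
Shadow price of catalyst = 7.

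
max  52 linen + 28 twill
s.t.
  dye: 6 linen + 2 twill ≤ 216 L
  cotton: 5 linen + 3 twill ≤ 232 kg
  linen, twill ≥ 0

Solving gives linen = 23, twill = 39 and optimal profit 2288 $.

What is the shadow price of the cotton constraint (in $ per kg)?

At the optimum: dye uses 216 of 216 (binding); cotton uses 232 of 232 (binding).
Dual feasibility on the basic columns requires 6·y_dye + 5·y_cotton = 52, 2·y_dye + 3·y_cotton = 28.
→ y_dye = 2 and y_cotton = 8.
Shadow price of cotton = 8.

8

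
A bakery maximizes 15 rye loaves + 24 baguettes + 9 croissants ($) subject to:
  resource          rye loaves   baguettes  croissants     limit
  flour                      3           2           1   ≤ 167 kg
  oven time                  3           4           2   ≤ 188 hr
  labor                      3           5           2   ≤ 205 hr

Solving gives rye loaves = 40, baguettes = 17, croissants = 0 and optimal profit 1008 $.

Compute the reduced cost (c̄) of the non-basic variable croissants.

At the optimum: flour uses 154 of 167 (slack = 13); oven time uses 188 of 188 (binding); labor uses 205 of 205 (binding).
Slack constraints have shadow price 0 (complementary slackness).
Dual feasibility on the basic columns requires 3·y_oven time + 3·y_labor = 15, 4·y_oven time + 5·y_labor = 24.
Solving: y_oven time = 1, y_labor = 4.
Reduced cost of croissants: c₃ − yᵀa₃ = 9 − (1·2 + 4·2) = 9 − 10 = -1.

-1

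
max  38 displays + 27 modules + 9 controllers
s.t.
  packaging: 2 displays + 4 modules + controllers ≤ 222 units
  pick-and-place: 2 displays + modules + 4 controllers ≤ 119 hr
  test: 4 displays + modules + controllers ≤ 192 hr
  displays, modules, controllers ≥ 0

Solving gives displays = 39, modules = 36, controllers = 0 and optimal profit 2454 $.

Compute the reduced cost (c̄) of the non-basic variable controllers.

Binding: packaging and test. Non-binding: pick-and-place (5 unused).
Since pick-and-place is not tight, its dual is 0.
Dual feasibility on the basic columns requires 2·y_packaging + 4·y_test = 38, 4·y_packaging + 1·y_test = 27.
This yields shadow prices y_packaging = 5, y_test = 7.
Reduced cost of controllers: c₃ − yᵀa₃ = 9 − (5·1 + 7·1) = 9 − 12 = -3.

-3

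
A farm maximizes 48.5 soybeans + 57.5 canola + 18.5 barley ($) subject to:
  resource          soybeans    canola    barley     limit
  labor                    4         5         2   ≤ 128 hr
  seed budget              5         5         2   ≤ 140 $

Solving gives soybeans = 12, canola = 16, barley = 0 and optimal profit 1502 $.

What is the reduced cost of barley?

Check each constraint at x*: labor 128/128 (tight); seed budget 140/140 (tight).
Dual feasibility on the basic columns requires 4·y_labor + 5·y_seed budget = 48.5, 5·y_labor + 5·y_seed budget = 57.5.
→ y_labor = 9 and y_seed budget = 2.5.
Reduced cost of barley: c₃ − yᵀa₃ = 18.5 − (9·2 + 2.5·2) = 18.5 − 23 = -4.5.

-4.5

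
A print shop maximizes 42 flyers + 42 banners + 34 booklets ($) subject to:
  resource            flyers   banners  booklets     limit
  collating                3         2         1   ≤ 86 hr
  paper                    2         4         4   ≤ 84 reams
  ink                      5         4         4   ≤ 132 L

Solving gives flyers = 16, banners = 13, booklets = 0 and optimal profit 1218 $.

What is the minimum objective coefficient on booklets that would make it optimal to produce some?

42

Check each constraint at x*: collating 74/86 (slack 12); paper 84/84 (tight); ink 132/132 (tight).
Since collating is not tight, its dual is 0.
From A_Bᵀ y = c: 2·y_paper + 5·y_ink = 42; 4·y_paper + 4·y_ink = 42.
Solving: y_paper = 3.5, y_ink = 7.
booklets enters the basis when its profit ≥ yᵀa₃ = 3.5·4 + 7·4 = 42.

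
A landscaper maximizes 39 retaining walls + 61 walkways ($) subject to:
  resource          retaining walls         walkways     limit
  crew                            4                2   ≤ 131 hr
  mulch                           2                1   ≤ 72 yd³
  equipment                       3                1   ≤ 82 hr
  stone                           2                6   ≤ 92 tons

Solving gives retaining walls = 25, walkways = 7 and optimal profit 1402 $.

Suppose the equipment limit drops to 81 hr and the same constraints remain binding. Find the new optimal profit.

Binding: equipment and stone. Non-binding: crew (17 unused), mulch (15 unused).
Since crew, mulch are not tight, their duals are 0.
The binding rows give the dual system: 3·y_equipment + 2·y_stone = 39 and 1·y_equipment + 6·y_stone = 61.
→ y_equipment = 7 and y_stone = 9.
Δz = y_equipment·Δb = 7 × (-1) = -7, so new z* = 1402 − 7 = 1395.

1395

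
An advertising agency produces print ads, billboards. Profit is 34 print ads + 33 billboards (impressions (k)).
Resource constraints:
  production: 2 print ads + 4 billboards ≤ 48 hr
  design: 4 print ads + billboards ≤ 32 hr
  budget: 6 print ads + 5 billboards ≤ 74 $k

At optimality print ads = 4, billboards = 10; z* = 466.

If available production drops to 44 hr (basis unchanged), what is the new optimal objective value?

458

Check each constraint at x*: production 48/48 (tight); design 26/32 (slack 6); budget 74/74 (tight).
Slack constraints have shadow price 0 (complementary slackness).
The binding rows give the dual system: 2·y_production + 6·y_budget = 34 and 4·y_production + 5·y_budget = 33.
→ y_production = 2 and y_budget = 5.
Δz = y_production·Δb = 2 × (-4) = -8, so new z* = 466 − 8 = 458.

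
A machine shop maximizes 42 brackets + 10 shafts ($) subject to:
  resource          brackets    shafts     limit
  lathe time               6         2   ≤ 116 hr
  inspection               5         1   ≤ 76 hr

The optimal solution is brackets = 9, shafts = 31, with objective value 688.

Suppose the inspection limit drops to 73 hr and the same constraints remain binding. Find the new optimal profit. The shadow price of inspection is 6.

670

Δb = -3, so new z* = 688 + (6)·(-3) = 688 − 18 = 670.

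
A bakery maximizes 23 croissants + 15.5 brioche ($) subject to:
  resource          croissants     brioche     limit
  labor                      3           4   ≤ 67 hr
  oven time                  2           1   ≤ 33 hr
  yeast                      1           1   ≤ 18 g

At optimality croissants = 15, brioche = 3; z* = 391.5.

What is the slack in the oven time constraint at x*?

oven time used = 2·15 + 1·3 = 33; slack = 33 − 33 = 0.

0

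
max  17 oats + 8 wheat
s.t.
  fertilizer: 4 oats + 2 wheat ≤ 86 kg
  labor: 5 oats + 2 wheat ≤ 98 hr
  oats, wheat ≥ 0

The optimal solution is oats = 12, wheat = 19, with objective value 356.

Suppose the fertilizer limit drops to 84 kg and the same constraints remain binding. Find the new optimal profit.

Both fertilizer and labor are binding at x*.
Dual feasibility on the basic columns requires 4·y_fertilizer + 5·y_labor = 17, 2·y_fertilizer + 2·y_labor = 8.
Solving: y_fertilizer = 3, y_labor = 1.
Δz = y_fertilizer·Δb = 3 × (-2) = -6, so new z* = 356 − 6 = 350.

350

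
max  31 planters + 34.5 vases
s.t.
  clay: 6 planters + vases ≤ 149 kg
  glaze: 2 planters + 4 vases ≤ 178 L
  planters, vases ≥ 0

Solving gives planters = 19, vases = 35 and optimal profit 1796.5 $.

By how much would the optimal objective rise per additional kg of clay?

At the optimum: clay uses 149 of 149 (binding); glaze uses 178 of 178 (binding).
Dual feasibility on the basic columns requires 6·y_clay + 2·y_glaze = 31, 1·y_clay + 4·y_glaze = 34.5.
This yields shadow prices y_clay = 2.5, y_glaze = 8.
Shadow price of clay = 2.5.

2.5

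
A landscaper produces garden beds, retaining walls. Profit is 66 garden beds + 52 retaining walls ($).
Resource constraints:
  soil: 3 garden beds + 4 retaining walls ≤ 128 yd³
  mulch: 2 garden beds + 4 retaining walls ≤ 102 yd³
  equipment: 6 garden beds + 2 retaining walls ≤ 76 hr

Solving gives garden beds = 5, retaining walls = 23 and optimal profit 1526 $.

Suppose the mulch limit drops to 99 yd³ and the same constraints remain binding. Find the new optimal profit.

At the optimum: soil uses 107 of 128 (slack = 21); mulch uses 102 of 102 (binding); equipment uses 76 of 76 (binding).
By complementary slackness, y = 0 for the non-binding constraint.
From A_Bᵀ y = c: 2·y_mulch + 6·y_equipment = 66; 4·y_mulch + 2·y_equipment = 52.
This yields shadow prices y_mulch = 9, y_equipment = 8.
Δz = y_mulch·Δb = 9 × (-3) = -27, so new z* = 1526 − 27 = 1499.

1499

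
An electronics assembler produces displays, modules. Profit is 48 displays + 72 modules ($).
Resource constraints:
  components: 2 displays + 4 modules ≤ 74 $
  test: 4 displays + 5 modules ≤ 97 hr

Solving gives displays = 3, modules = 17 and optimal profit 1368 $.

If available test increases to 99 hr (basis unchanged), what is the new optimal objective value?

At the optimum: components uses 74 of 74 (binding); test uses 97 of 97 (binding).
The binding rows give the dual system: 2·y_components + 4·y_test = 48 and 4·y_components + 5·y_test = 72.
This yields shadow prices y_components = 8, y_test = 8.
Δz = y_test·Δb = 8 × (2) = 16, so new z* = 1368 + 16 = 1384.

1384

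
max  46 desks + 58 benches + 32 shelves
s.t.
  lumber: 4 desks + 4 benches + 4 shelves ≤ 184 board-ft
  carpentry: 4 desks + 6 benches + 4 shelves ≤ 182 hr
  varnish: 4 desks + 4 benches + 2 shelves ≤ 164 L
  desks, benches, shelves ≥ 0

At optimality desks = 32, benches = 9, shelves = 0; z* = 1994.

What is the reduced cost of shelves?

-3

At the optimum: lumber uses 164 of 184 (slack = 20); carpentry uses 182 of 182 (binding); varnish uses 164 of 164 (binding).
By complementary slackness, y = 0 for the non-binding constraint.
Dual feasibility on the basic columns requires 4·y_carpentry + 4·y_varnish = 46, 6·y_carpentry + 4·y_varnish = 58.
→ y_carpentry = 6 and y_varnish = 5.5.
Reduced cost of shelves: c₃ − yᵀa₃ = 32 − (6·4 + 5.5·2) = 32 − 35 = -3.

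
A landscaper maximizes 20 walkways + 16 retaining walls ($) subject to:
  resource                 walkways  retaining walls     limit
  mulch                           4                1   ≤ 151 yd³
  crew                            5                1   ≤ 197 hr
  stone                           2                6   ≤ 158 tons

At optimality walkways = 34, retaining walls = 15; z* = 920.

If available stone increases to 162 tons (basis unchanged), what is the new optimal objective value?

Check each constraint at x*: mulch 151/151 (tight); crew 185/197 (slack 12); stone 158/158 (tight).
Slack constraints have shadow price 0 (complementary slackness).
The binding rows give the dual system: 4·y_mulch + 2·y_stone = 20 and 1·y_mulch + 6·y_stone = 16.
→ y_mulch = 4 and y_stone = 2.
Δz = y_stone·Δb = 2 × (4) = 8, so new z* = 920 + 8 = 928.

928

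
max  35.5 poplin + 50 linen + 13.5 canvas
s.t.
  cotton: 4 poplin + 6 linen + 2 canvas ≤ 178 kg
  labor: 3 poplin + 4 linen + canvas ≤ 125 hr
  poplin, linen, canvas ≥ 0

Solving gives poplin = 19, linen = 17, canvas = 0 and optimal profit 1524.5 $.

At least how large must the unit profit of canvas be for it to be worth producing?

Both cotton and labor are binding at x*.
From A_Bᵀ y = c: 4·y_cotton + 3·y_labor = 35.5; 6·y_cotton + 4·y_labor = 50.
→ y_cotton = 4 and y_labor = 6.5.
canvas enters the basis when its profit ≥ yᵀa₃ = 4·2 + 6.5·1 = 14.5.

14.5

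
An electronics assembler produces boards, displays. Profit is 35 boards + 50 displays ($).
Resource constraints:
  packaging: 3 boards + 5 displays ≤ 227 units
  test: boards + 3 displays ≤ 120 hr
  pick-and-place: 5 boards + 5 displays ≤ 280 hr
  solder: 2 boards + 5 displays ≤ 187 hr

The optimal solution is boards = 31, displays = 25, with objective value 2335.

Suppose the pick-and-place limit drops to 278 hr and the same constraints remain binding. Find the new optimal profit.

2325

Binding: pick-and-place and solder. Non-binding: packaging (9 unused), test (14 unused).
Slack constraints have shadow price 0 (complementary slackness).
From A_Bᵀ y = c: 5·y_pick-and-place + 2·y_solder = 35; 5·y_pick-and-place + 5·y_solder = 50.
→ y_pick-and-place = 5 and y_solder = 5.
Δz = y_pick-and-place·Δb = 5 × (-2) = -10, so new z* = 2335 − 10 = 2325.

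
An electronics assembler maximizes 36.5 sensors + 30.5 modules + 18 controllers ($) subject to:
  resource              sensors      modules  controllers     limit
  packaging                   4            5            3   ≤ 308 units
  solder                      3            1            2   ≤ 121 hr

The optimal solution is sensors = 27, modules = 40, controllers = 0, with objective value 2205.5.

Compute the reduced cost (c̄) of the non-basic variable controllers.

Both packaging and solder are binding at x*.
From A_Bᵀ y = c: 4·y_packaging + 3·y_solder = 36.5; 5·y_packaging + 1·y_solder = 30.5.
Solving: y_packaging = 5, y_solder = 5.5.
Reduced cost of controllers: c₃ − yᵀa₃ = 18 − (5·3 + 5.5·2) = 18 − 26 = -8.

-8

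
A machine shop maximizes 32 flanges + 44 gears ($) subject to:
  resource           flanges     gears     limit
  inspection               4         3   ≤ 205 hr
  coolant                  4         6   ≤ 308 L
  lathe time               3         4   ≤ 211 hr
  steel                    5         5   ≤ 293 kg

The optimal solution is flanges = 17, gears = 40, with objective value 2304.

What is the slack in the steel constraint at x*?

steel used = 5·17 + 5·40 = 285; slack = 293 − 285 = 8.

8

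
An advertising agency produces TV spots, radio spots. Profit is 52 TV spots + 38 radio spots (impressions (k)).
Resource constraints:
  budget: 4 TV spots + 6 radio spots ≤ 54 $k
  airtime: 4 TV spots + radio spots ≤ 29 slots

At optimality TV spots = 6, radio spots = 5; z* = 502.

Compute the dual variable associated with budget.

Check each constraint at x*: budget 54/54 (tight); airtime 29/29 (tight).
Dual feasibility on the basic columns requires 4·y_budget + 4·y_airtime = 52, 6·y_budget + 1·y_airtime = 38.
Solving: y_budget = 5, y_airtime = 8.
Shadow price of budget = 5.

5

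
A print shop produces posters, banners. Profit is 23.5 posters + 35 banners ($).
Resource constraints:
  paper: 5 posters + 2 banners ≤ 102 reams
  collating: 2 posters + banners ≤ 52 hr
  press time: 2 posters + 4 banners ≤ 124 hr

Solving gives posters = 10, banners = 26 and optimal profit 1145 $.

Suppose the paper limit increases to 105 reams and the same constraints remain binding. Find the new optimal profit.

1149.5

Binding: paper and press time. Non-binding: collating (6 unused).
By complementary slackness, y = 0 for the non-binding constraint.
The binding rows give the dual system: 5·y_paper + 2·y_press time = 23.5 and 2·y_paper + 4·y_press time = 35.
Solving: y_paper = 1.5, y_press time = 8.
Δz = y_paper·Δb = 1.5 × (3) = 4.5, so new z* = 1145 + 4.5 = 1149.5.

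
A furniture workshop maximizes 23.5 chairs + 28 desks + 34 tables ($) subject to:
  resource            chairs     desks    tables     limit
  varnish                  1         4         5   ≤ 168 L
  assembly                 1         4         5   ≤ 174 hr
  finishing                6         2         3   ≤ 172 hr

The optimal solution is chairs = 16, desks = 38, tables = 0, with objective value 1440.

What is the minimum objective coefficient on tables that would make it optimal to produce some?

36.5

Check each constraint at x*: varnish 168/168 (tight); assembly 168/174 (slack 6); finishing 172/172 (tight).
Since assembly is not tight, its dual is 0.
From A_Bᵀ y = c: 1·y_varnish + 6·y_finishing = 23.5; 4·y_varnish + 2·y_finishing = 28.
Solving: y_varnish = 5.5, y_finishing = 3.
tables enters the basis when its profit ≥ yᵀa₃ = 5.5·5 + 3·3 = 36.5.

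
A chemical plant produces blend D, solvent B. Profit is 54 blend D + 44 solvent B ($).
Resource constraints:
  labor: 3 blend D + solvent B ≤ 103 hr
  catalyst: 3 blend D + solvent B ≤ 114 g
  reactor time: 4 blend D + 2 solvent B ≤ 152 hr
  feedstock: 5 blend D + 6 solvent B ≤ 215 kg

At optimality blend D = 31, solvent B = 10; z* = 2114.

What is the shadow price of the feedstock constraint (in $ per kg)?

Check each constraint at x*: labor 103/103 (tight); catalyst 103/114 (slack 11); reactor time 144/152 (slack 8); feedstock 215/215 (tight).
By complementary slackness, y = 0 for the non-binding constraints.
Dual feasibility on the basic columns requires 3·y_labor + 5·y_feedstock = 54, 1·y_labor + 6·y_feedstock = 44.
This yields shadow prices y_labor = 8, y_feedstock = 6.
Shadow price of feedstock = 6.

6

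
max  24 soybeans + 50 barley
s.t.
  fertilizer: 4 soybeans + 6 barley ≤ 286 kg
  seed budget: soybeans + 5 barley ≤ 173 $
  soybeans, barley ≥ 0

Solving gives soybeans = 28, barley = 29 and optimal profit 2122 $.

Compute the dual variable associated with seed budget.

4

Check each constraint at x*: fertilizer 286/286 (tight); seed budget 173/173 (tight).
Dual feasibility on the basic columns requires 4·y_fertilizer + 1·y_seed budget = 24, 6·y_fertilizer + 5·y_seed budget = 50.
Solving: y_fertilizer = 5, y_seed budget = 4.
Shadow price of seed budget = 4.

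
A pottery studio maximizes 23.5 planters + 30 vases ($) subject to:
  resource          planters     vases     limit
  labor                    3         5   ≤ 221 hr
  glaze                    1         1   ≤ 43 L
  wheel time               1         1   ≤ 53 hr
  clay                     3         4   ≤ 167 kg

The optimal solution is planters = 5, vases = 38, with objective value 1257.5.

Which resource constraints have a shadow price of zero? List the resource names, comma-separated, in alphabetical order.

labor, wheel time

labor: 205/221 (slack 16)
glaze: 43/43 (binding)
wheel time: 43/53 (slack 10)
clay: 167/167 (binding)
By complementary slackness, a constraint with positive slack has shadow price 0 → labor, wheel time.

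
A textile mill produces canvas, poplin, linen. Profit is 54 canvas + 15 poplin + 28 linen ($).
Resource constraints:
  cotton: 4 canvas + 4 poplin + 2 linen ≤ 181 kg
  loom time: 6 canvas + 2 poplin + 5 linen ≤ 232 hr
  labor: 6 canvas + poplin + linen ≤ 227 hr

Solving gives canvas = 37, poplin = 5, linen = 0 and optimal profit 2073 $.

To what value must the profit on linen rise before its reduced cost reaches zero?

33

Binding: loom time and labor. Non-binding: cotton (13 unused).
Slack constraints have shadow price 0 (complementary slackness).
The binding rows give the dual system: 6·y_loom time + 6·y_labor = 54 and 2·y_loom time + 1·y_labor = 15.
→ y_loom time = 6 and y_labor = 3.
linen enters the basis when its profit ≥ yᵀa₃ = 6·5 + 3·1 = 33.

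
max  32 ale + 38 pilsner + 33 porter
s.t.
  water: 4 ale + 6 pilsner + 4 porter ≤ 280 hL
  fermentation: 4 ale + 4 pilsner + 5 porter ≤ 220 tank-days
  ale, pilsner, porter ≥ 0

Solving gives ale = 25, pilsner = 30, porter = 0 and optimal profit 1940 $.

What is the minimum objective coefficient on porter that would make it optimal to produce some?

Check each constraint at x*: water 280/280 (tight); fermentation 220/220 (tight).
From A_Bᵀ y = c: 4·y_water + 4·y_fermentation = 32; 6·y_water + 4·y_fermentation = 38.
This yields shadow prices y_water = 3, y_fermentation = 5.
porter enters the basis when its profit ≥ yᵀa₃ = 3·4 + 5·5 = 37.

37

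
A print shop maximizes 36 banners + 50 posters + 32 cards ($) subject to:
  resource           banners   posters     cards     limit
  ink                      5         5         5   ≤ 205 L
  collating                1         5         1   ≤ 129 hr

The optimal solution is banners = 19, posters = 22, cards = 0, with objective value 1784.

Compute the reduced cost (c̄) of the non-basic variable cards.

-4

Both ink and collating are binding at x*.
From A_Bᵀ y = c: 5·y_ink + 1·y_collating = 36; 5·y_ink + 5·y_collating = 50.
Solving: y_ink = 6.5, y_collating = 3.5.
Reduced cost of cards: c₃ − yᵀa₃ = 32 − (6.5·5 + 3.5·1) = 32 − 36 = -4.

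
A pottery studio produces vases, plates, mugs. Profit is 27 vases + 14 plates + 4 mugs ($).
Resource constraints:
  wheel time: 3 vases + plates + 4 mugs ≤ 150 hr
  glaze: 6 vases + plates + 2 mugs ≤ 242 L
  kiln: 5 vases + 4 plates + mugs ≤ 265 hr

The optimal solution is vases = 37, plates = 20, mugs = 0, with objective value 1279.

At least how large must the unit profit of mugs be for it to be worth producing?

7

At the optimum: wheel time uses 131 of 150 (slack = 19); glaze uses 242 of 242 (binding); kiln uses 265 of 265 (binding).
Since wheel time is not tight, its dual is 0.
Dual feasibility on the basic columns requires 6·y_glaze + 5·y_kiln = 27, 1·y_glaze + 4·y_kiln = 14.
Solving: y_glaze = 2, y_kiln = 3.
mugs enters the basis when its profit ≥ yᵀa₃ = 2·2 + 3·1 = 7.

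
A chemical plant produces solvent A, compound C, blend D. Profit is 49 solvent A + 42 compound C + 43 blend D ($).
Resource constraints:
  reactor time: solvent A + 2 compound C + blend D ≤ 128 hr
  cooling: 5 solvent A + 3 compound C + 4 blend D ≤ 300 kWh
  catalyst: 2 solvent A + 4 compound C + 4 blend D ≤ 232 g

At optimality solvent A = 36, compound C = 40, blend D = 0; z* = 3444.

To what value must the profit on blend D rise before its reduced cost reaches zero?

At the optimum: reactor time uses 116 of 128 (slack = 12); cooling uses 300 of 300 (binding); catalyst uses 232 of 232 (binding).
By complementary slackness, y = 0 for the non-binding constraint.
From A_Bᵀ y = c: 5·y_cooling + 2·y_catalyst = 49; 3·y_cooling + 4·y_catalyst = 42.
→ y_cooling = 8 and y_catalyst = 4.5.
blend D enters the basis when its profit ≥ yᵀa₃ = 8·4 + 4.5·4 = 50.

50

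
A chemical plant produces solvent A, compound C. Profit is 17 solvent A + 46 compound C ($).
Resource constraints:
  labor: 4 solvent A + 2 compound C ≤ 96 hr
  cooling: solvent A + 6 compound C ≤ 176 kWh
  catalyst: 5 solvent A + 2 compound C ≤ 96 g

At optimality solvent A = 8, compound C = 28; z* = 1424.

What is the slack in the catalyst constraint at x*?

0

catalyst used = 5·8 + 2·28 = 96; slack = 96 − 96 = 0.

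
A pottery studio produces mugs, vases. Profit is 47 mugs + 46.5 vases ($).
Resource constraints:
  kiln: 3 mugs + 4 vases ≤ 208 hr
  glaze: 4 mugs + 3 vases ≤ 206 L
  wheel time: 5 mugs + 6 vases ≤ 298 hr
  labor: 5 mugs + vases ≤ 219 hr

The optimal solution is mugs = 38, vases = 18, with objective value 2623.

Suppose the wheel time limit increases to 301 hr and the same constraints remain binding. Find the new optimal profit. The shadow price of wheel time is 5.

Δb = 3, so new z* = 2623 + (5)·(3) = 2623 + 15 = 2638.

2638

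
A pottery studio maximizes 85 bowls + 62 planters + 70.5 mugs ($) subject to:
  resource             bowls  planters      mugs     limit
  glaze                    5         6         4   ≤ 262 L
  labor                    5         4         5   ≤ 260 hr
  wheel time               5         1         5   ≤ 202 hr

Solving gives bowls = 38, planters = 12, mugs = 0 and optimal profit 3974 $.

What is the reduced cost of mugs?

At the optimum: glaze uses 262 of 262 (binding); labor uses 238 of 260 (slack = 22); wheel time uses 202 of 202 (binding).
Slack constraints have shadow price 0 (complementary slackness).
Dual feasibility on the basic columns requires 5·y_glaze + 5·y_wheel time = 85, 6·y_glaze + 1·y_wheel time = 62.
This yields shadow prices y_glaze = 9, y_wheel time = 8.
Reduced cost of mugs: c₃ − yᵀa₃ = 70.5 − (9·4 + 8·5) = 70.5 − 76 = -5.5.

-5.5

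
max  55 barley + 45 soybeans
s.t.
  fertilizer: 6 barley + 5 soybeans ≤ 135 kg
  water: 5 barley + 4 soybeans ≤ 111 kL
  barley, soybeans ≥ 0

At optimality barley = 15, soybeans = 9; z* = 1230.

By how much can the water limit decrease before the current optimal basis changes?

3

Binding constraints: fertilizer, water. The basis is B = [[6,5],[5,4]] with det -1.
Per unit decrease in water, x* moves by d = (-5, 6).
The basis stays optimal until barley reaches 0; allowable decrease = 3 kL.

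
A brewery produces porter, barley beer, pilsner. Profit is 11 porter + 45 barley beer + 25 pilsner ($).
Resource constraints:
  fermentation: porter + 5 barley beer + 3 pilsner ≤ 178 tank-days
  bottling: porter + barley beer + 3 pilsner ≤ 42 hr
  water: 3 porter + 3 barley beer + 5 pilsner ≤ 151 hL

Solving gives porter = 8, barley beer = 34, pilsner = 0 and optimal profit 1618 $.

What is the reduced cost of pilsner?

-8

Check each constraint at x*: fermentation 178/178 (tight); bottling 42/42 (tight); water 126/151 (slack 25).
Slack constraints have shadow price 0 (complementary slackness).
The binding rows give the dual system: 1·y_fermentation + 1·y_bottling = 11 and 5·y_fermentation + 1·y_bottling = 45.
→ y_fermentation = 8.5 and y_bottling = 2.5.
Reduced cost of pilsner: c₃ − yᵀa₃ = 25 − (8.5·3 + 2.5·3) = 25 − 33 = -8.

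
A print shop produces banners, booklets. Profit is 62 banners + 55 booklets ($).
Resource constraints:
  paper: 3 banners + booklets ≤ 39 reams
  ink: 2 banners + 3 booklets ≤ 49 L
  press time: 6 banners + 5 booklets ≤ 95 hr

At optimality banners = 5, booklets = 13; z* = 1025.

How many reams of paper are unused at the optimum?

11

paper used = 3·5 + 1·13 = 28; slack = 39 − 28 = 11.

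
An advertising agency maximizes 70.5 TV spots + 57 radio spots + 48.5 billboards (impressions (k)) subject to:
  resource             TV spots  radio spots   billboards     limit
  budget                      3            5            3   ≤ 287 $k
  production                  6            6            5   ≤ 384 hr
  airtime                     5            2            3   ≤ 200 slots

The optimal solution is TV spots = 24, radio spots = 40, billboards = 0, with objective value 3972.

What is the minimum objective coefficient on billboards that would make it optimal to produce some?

Check each constraint at x*: budget 272/287 (slack 15); production 384/384 (tight); airtime 200/200 (tight).
By complementary slackness, y = 0 for the non-binding constraint.
Dual feasibility on the basic columns requires 6·y_production + 5·y_airtime = 70.5, 6·y_production + 2·y_airtime = 57.
This yields shadow prices y_production = 8, y_airtime = 4.5.
billboards enters the basis when its profit ≥ yᵀa₃ = 8·5 + 4.5·3 = 53.5.

53.5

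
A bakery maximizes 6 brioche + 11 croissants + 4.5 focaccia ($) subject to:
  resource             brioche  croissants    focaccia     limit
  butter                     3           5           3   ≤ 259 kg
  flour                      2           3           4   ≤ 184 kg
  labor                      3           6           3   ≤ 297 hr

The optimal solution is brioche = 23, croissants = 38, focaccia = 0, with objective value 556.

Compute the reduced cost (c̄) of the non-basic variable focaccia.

At the optimum: butter uses 259 of 259 (binding); flour uses 160 of 184 (slack = 24); labor uses 297 of 297 (binding).
Slack constraints have shadow price 0 (complementary slackness).
From A_Bᵀ y = c: 3·y_butter + 3·y_labor = 6; 5·y_butter + 6·y_labor = 11.
Solving: y_butter = 1, y_labor = 1.
Reduced cost of focaccia: c₃ − yᵀa₃ = 4.5 − (1·3 + 1·3) = 4.5 − 6 = -1.5.

-1.5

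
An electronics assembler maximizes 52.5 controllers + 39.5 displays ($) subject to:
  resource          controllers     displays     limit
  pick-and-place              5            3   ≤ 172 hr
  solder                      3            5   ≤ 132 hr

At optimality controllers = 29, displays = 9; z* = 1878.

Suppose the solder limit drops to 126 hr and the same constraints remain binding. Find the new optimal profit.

1863

At the optimum: pick-and-place uses 172 of 172 (binding); solder uses 132 of 132 (binding).
Dual feasibility on the basic columns requires 5·y_pick-and-place + 3·y_solder = 52.5, 3·y_pick-and-place + 5·y_solder = 39.5.
Solving: y_pick-and-place = 9, y_solder = 2.5.
Δz = y_solder·Δb = 2.5 × (-6) = -15, so new z* = 1878 − 15 = 1863.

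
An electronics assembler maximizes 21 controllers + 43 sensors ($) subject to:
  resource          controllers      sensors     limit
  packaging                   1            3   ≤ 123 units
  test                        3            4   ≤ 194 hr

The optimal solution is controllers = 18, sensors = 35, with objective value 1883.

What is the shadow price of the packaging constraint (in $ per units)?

9

At the optimum: packaging uses 123 of 123 (binding); test uses 194 of 194 (binding).
The binding rows give the dual system: 1·y_packaging + 3·y_test = 21 and 3·y_packaging + 4·y_test = 43.
Solving: y_packaging = 9, y_test = 4.
Shadow price of packaging = 9.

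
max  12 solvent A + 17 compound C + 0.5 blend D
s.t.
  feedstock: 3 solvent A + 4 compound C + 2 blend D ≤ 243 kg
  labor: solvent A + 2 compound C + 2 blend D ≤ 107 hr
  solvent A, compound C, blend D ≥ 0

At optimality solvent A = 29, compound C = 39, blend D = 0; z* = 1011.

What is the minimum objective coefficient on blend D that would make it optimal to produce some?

10

Check each constraint at x*: feedstock 243/243 (tight); labor 107/107 (tight).
Dual feasibility on the basic columns requires 3·y_feedstock + 1·y_labor = 12, 4·y_feedstock + 2·y_labor = 17.
Solving: y_feedstock = 3.5, y_labor = 1.5.
blend D enters the basis when its profit ≥ yᵀa₃ = 3.5·2 + 1.5·2 = 10.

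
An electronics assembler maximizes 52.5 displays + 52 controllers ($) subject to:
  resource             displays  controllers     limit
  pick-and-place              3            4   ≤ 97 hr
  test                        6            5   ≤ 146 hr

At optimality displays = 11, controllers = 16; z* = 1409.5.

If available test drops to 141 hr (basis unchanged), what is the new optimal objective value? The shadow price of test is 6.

1379.5

Δb = -5, so new z* = 1409.5 + (6)·(-5) = 1409.5 − 30 = 1379.5.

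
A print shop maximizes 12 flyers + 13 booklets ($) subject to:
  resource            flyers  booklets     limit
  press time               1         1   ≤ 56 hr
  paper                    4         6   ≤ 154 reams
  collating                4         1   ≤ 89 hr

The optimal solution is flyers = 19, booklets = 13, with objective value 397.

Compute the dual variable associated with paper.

Binding: paper and collating. Non-binding: press time (24 unused).
Since press time is not tight, its dual is 0.
The binding rows give the dual system: 4·y_paper + 4·y_collating = 12 and 6·y_paper + 1·y_collating = 13.
This yields shadow prices y_paper = 2, y_collating = 1.
Shadow price of paper = 2.

2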